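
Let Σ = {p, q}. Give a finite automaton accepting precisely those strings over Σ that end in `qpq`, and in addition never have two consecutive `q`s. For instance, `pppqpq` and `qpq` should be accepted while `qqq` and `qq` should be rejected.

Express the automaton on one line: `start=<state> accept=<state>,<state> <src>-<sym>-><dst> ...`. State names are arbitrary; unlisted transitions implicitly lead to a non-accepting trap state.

start=A accept=E A-p->A A-q->B B-p->C B-q->D C-p->A C-q->E D-p->F D-q->D E-p->C E-q->D F-p->G F-q->H G-p->G G-q->D H-p->F H-q->D

Build one automaton per condition and run them in lockstep. One (4 states) tracks how much of the suffix `qpq` has currently been matched; the other (3 states) tracks partial matches of the forbidden pattern `qq`. Each combined state is a pair, one component from each; accept when both components accept.
With 8 states:
       p  q 
>  A   A  B 
   B   C  D 
   C   A  E 
   D   F  D 
 * E   C  D 
   F   G  H 
   G   G  D 
   H   F  D 
(> = start, * = accepting)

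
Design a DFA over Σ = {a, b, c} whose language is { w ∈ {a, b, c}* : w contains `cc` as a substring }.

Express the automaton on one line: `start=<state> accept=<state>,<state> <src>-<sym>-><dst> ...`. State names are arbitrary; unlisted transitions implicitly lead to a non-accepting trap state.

Track how much of `cc` has been matched so far: state s0 is no progress, s2 is the absorbing accept state reached once `cc` has occurred. Intermediate states record partial matches; on a mismatch, fall back to the longest reusable overlap.
3 states suffice.
        a   b   c  
>  s0   s0  s0  s1 
   s1   s0  s0  s2 
 * s2   s2  s2  s2 
(> = start, * = accepting)

start=s0 accept=s2 s0-a->s0 s0-b->s0 s0-c->s1 s1-a->s0 s1-b->s0 s1-c->s2 s2-a->s2 s2-b->s2 s2-c->s2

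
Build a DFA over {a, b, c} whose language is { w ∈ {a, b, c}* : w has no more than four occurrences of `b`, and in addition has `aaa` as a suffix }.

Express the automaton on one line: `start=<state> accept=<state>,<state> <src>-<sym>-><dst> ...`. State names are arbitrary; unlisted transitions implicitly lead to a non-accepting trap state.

start=q0 accept=q6,q10,q14,q18,q21 q0-a->q1 q0-b->q2 q0-c->q0 q1-a->q3 q1-b->q2 q1-c->q0 q2-a->q4 q2-b->q5 q2-c->q2 q3-a->q6 q3-b->q2 q3-c->q0 q4-a->q7 q4-b->q5 q4-c->q2 q5-a->q8 q5-b->q9 q5-c->q5 q6-a->q6 q6-b->q2 q6-c->q0 q7-a->q10 q7-b->q5 q7-c->q2 q8-a->q11 q8-b->q9 q8-c->q5 q9-a->q12 q9-b->q13 q9-c->q9 q10-a->q10 q10-b->q5 q10-c->q2 q11-a->q14 q11-b->q9 q11-c->q5 q12-a->q15 q12-b->q13 q12-c->q9 q13-a->q16 q13-b->q17 q13-c->q13 q14-a->q14 q14-b->q9 q14-c->q5 q15-a->q18 q15-b->q13 q15-c->q9 q16-a->q19 q16-b->q17 q16-c->q13 q17-a->q20 q17-b->q17 q17-c->q17 q18-a->q18 q18-b->q13 q18-c->q9 q19-a->q21 q19-b->q17 q19-c->q13 q20-a->q22 q20-b->q17 q20-c->q17 q21-a->q21 q21-b->q17 q21-c->q13 q22-a->q23 q22-b->q17 q22-c->q17 q23-a->q23 q23-b->q17 q23-c->q17

Build one automaton per condition and run them in lockstep. The first has 6 states tracking the count of `b`s, saturating at 5; the second has 4 states tracking how much of the suffix `aaa` has currently been matched. A product state is a pair (one from each), accepting exactly when both do.
24 states suffice.
          a    b    c  
>  q0     q1   q2   q0 
   q1     q3   q2   q0 
   q2     q4   q5   q2 
   q3     q6   q2   q0 
   q4     q7   q5   q2 
   q5     q8   q9   q5 
 * q6     q6   q2   q0 
   q7    q10   q5   q2 
   q8    q11   q9   q5 
   q9    q12  q13   q9 
 * q10   q10   q5   q2 
   q11   q14   q9   q5 
   q12   q15  q13   q9 
   q13   q16  q17  q13 
 * q14   q14   q9   q5 
   q15   q18  q13   q9 
   q16   q19  q17  q13 
   q17   q20  q17  q17 
 * q18   q18  q13   q9 
   q19   q21  q17  q13 
   q20   q22  q17  q17 
 * q21   q21  q17  q13 
   q22   q23  q17  q17 
   q23   q23  q17  q17 
(> = start, * = accepting)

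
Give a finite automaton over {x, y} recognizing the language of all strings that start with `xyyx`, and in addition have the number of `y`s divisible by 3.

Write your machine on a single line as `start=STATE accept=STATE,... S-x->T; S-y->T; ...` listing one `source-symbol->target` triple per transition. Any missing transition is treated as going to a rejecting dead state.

Run two small machines in parallel and take their product. One (6 states) tracks whether the input so far still matches the prefix `xyyx`; the other (3 states) tracks the count of `y`s modulo 3. Each combined state is a pair, one component from each; accept when both components accept.
        x   y  
>  q0   q1  q2 
   q1   q3  q4 
   q2   q2  q5 
   q3   q3  q2 
   q4   q2  q6 
   q5   q5  q3 
   q6   q7  q3 
   q7   q7  q8 
 * q8   q8  q9 
   q9   q9  q7 
(> = start, * = accepting)

start=q0; accept=q8; q0-x->q1; q0-y->q2; q1-x->q3; q1-y->q4; q2-x->q2; q2-y->q5; q3-x->q3; q3-y->q2; q4-x->q2; q4-y->q6; q5-x->q5; q5-y->q3; q6-x->q7; q6-y->q3; q7-x->q7; q7-y->q8; q8-x->q8; q8-y->q9; q9-x->q9; q9-y->q7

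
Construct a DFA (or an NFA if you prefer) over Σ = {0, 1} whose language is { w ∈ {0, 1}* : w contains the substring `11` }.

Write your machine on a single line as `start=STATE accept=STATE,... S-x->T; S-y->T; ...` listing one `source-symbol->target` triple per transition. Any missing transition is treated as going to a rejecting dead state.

Track how much of `11` has been matched so far: state q0 is no progress, q2 is the absorbing accept state reached once `11` has occurred. Intermediate states record partial matches; on a mismatch, fall back to the longest reusable overlap.
        0   1  
>  q0   q0  q1 
   q1   q0  q2 
 * q2   q2  q2 
(> = start, * = accepting)

start=q0; accept=q2; q0-0->q0; q0-1->q1; q1-0->q0; q1-1->q2; q2-0->q2; q2-1->q2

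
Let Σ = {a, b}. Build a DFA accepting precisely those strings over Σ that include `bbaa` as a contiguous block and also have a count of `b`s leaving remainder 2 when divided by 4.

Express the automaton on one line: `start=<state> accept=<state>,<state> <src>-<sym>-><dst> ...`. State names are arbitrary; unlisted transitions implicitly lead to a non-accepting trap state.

start=q0 accept=q8 q0-a->q0 q0-b->q1 q1-a->q2 q1-b->q3 q2-a->q2 q2-b->q4 q3-a->q5 q3-b->q6 q4-a->q7 q4-b->q6 q5-a->q8 q5-b->q9 q6-a->q10 q6-b->q11 q7-a->q7 q7-b->q9 q8-a->q8 q8-b->q12 q9-a->q13 q9-b->q11 q10-a->q12 q10-b->q14 q11-a->q15 q11-b->q16 q12-a->q12 q12-b->q17 q13-a->q13 q13-b->q14 q14-a->q0 q14-b->q16 q15-a->q17 q15-b->q1 q16-a->q18 q16-b->q3 q17-a->q17 q17-b->q19 q18-a->q19 q18-b->q4 q19-a->q19 q19-b->q8

Handle the two conditions separately and then intersect. The first has 5 states tracking whether and how much of `bbaa` has been seen; the second has 4 states tracking the count of `b`s modulo 4. A product state is a pair (one from each), accepting exactly when both do.
20 states suffice.
          a    b  
>  q0     q0   q1 
   q1     q2   q3 
   q2     q2   q4 
   q3     q5   q6 
   q4     q7   q6 
   q5     q8   q9 
   q6    q10  q11 
   q7     q7   q9 
 * q8     q8  q12 
   q9    q13  q11 
   q10   q12  q14 
   q11   q15  q16 
   q12   q12  q17 
   q13   q13  q14 
   q14    q0  q16 
   q15   q17   q1 
   q16   q18   q3 
   q17   q17  q19 
   q18   q19   q4 
   q19   q19   q8 
(> = start, * = accepting)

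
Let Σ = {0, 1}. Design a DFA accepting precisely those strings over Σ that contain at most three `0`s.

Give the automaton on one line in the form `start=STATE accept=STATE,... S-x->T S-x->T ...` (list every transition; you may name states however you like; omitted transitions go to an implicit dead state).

Count `0`s, saturating at 4: states S0 through S3 mean 0 through 3 `0`s seen; S4 means more than 3. Each `0` increments (capped at S4); other symbols loop. Accept from {S0, S1, S2, S3}.
A 5-state machine:
        0   1  
>* S0   S1  S0 
 * S1   S2  S1 
 * S2   S3  S2 
 * S3   S4  S3 
   S4   S4  S4 
(> = start, * = accepting)

start=S0 accept=S0,S1,S2,S3 S0-0->S1 S0-1->S0 S1-0->S2 S1-1->S1 S2-0->S3 S2-1->S2 S3-0->S4 S3-1->S3 S4-0->S4 S4-1->S4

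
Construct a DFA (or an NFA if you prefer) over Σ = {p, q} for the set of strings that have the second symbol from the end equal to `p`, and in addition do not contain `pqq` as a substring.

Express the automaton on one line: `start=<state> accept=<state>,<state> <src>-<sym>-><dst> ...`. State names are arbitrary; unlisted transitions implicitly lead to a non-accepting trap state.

start=A accept=C,D A-p->B A-q->A B-p->C B-q->D C-p->C C-q->D D-p->B D-q->E E-p->E E-q->E

Build one automaton per condition and run them in lockstep. One (7 states) tracks the last 2 symbols read; the other (4 states) tracks partial matches of the forbidden pattern `pqq`. Each combined state is a pair, one component from each; accept when both components accept. After merging equivalent states the machine shrinks.
       p  q 
>  A   B  A 
   B   C  D 
 * C   C  D 
 * D   B  E 
   E   E  E 
(> = start, * = accepting)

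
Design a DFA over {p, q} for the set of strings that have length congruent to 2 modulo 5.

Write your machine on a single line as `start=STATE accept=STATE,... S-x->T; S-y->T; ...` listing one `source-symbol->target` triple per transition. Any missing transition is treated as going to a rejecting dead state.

start=S0; accept=S2; S0-p->S1; S0-q->S1; S1-p->S2; S1-q->S2; S2-p->S3; S2-q->S3; S3-p->S4; S3-q->S4; S4-p->S0; S4-q->S0

Count input length modulo 5: every symbol advances one step around the cycle S0 → S1 → S2 → S3 → S4 → S0. Accept at S2.
        p   q  
>  S0   S1  S1 
   S1   S2  S2 
 * S2   S3  S3 
   S3   S4  S4 
   S4   S0  S0 
(> = start, * = accepting)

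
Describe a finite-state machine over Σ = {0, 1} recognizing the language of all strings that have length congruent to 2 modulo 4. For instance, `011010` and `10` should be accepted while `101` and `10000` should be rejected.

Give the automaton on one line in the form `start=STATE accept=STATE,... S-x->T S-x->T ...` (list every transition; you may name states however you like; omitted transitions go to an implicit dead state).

Count input length modulo 4: every symbol advances one step around the cycle S0 → S1 → S2 → S3 → S0. Accept at S2.
        0   1  
>  S0   S1  S1 
   S1   S2  S2 
 * S2   S3  S3 
   S3   S0  S0 
(> = start, * = accepting)

start=S0 accept=S2 S0-0->S1 S0-1->S1 S1-0->S2 S1-1->S2 S2-0->S3 S2-1->S3 S3-0->S0 S3-1->S0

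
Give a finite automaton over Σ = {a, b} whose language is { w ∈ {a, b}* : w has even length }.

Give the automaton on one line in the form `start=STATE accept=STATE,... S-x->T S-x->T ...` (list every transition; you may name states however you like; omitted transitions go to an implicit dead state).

Only the length mod 2 matters, so use a 2-cycle: from any state, every input symbol moves to the next state, wrapping q1 back to q0. Mark q0 accepting.
A 2-state machine:
        a   b  
>* q0   q1  q1 
   q1   q0  q0 
(> = start, * = accepting)

start=q0 accept=q0 q0-a->q1 q0-b->q1 q1-a->q0 q1-b->q0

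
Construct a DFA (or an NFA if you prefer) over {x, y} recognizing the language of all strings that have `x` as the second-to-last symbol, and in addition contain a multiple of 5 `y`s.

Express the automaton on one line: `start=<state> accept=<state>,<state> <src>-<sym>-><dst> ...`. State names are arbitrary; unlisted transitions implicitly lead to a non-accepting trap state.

start=s0 accept=s3,s8 s0-x->s1 s0-y->s2 s1-x->s3 s1-y->s2 s2-x->s2 s2-y->s4 s3-x->s3 s3-y->s2 s4-x->s4 s4-y->s5 s5-x->s5 s5-y->s6 s6-x->s7 s6-y->s0 s7-x->s7 s7-y->s8 s8-x->s1 s8-y->s2

Run two small machines in parallel and take their product. One (7 states) tracks the last 2 symbols read; the other (5 states) tracks the count of `y`s modulo 5. Each combined state is a pair, one component from each; accept when both components accept. Minimizing collapses redundant product states.
A 9-state machine:
        x   y  
>  s0   s1  s2 
   s1   s3  s2 
   s2   s2  s4 
 * s3   s3  s2 
   s4   s4  s5 
   s5   s5  s6 
   s6   s7  s0 
   s7   s7  s8 
 * s8   s1  s2 
(> = start, * = accepting)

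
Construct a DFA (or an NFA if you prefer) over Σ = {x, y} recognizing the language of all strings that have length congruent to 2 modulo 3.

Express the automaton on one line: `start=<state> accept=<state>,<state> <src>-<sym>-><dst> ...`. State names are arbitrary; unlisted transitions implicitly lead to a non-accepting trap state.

Only the length mod 3 matters, so use a 3-cycle: from any state, every input symbol moves to the next state, wrapping s2 back to s0. Mark s2 accepting.
        x   y  
>  s0   s1  s1 
   s1   s2  s2 
 * s2   s0  s0 
(> = start, * = accepting)

start=s0 accept=s2 s0-x->s1 s0-y->s1 s1-x->s2 s1-y->s2 s2-x->s0 s2-y->s0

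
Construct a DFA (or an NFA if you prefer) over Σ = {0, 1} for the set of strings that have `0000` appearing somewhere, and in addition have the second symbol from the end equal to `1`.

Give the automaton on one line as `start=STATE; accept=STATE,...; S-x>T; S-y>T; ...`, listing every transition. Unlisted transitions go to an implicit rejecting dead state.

start=A; accept=K,L; A-0>B; A-1>C; B-0>D; B-1>E; C-0>F; C-1>G; D-0>H; D-1>E; E-0>F; E-1>G; F-0>D; F-1>E; G-0>F; G-1>G; H-0>I; H-1>E; I-0>I; I-1>J; J-0>K; J-1>L; K-0>I; K-1>J; L-0>K; L-1>L

Handle the two conditions separately and then intersect. The first has 5 states tracking whether and how much of `0000` has been seen; the second has 7 states tracking the last 2 symbols read. A product state is a pair (one from each), accepting exactly when both do.
With 12 states:
       0  1 
>  A   B  C 
   B   D  E 
   C   F  G 
   D   H  E 
   E   F  G 
   F   D  E 
   G   F  G 
   H   I  E 
   I   I  J 
   J   K  L 
 * K   I  J 
 * L   K  L 
(> = start, * = accepting)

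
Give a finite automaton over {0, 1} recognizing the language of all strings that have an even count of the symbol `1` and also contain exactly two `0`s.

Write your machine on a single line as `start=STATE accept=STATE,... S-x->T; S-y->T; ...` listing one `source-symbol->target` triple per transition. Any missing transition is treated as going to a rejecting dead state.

Run two small machines in parallel and take their product. The first has 2 states tracking the count of `1`s modulo 2; the second has 4 states tracking the count of `0`s, saturating at 3. A product state is a pair (one from each), accepting exactly when both do. Minimizing collapses redundant product states.
7 states suffice.
        0   1  
>  q0   q1  q2 
   q1   q3  q4 
   q2   q4  q0 
 * q3   q5  q6 
   q4   q6  q1 
   q5   q5  q5 
   q6   q5  q3 
(> = start, * = accepting)

start=q0; accept=q3; q0-0->q1; q0-1->q2; q1-0->q3; q1-1->q4; q2-0->q4; q2-1->q0; q3-0->q5; q3-1->q6; q4-0->q6; q4-1->q1; q5-0->q5; q5-1->q5; q6-0->q5; q6-1->q3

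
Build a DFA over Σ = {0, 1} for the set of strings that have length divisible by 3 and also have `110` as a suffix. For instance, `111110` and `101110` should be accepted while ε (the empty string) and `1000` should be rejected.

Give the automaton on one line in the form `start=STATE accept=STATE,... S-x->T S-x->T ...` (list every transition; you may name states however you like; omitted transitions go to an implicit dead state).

start=s0 accept=s5 s0-0->s1 s0-1->s2 s1-0->s3 s1-1->s3 s2-0->s3 s2-1->s4 s3-0->s0 s3-1->s0 s4-0->s5 s4-1->s0 s5-0->s1 s5-1->s2

Run two small machines in parallel and take their product. One (3 states) tracks the input length modulo 3; the other (4 states) tracks how much of the suffix `110` has currently been matched. Each combined state is a pair, one component from each; accept when both components accept. Equivalent product states are then merged.
With 6 states:
        0   1  
>  s0   s1  s2 
   s1   s3  s3 
   s2   s3  s4 
   s3   s0  s0 
   s4   s5  s0 
 * s5   s1  s2 
(> = start, * = accepting)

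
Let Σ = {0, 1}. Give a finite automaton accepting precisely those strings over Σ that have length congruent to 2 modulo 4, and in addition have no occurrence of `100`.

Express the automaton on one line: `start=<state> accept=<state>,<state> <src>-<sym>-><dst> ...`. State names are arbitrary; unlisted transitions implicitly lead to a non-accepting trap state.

Handle the two conditions separately and then intersect. The first has 4 states tracking the input length modulo 4; the second has 4 states tracking partial matches of the forbidden pattern `100`. A product state is a pair (one from each), accepting exactly when both do. After merging equivalent states the machine shrinks.
13 states suffice.
          0    1  
>  q0     q1   q2 
   q1     q3   q4 
   q2     q5   q4 
 * q3     q6   q7 
 * q4     q8   q7 
 * q5     q9   q7 
   q6     q0  q10 
   q7    q11  q10 
   q8     q9  q10 
   q9     q9   q9 
   q10   q12   q2 
   q11    q9   q2 
   q12    q9   q4 
(> = start, * = accepting)

start=q0 accept=q3,q4,q5 q0-0->q1 q0-1->q2 q1-0->q3 q1-1->q4 q2-0->q5 q2-1->q4 q3-0->q6 q3-1->q7 q4-0->q8 q4-1->q7 q5-0->q9 q5-1->q7 q6-0->q0 q6-1->q10 q7-0->q11 q7-1->q10 q8-0->q9 q8-1->q10 q9-0->q9 q9-1->q9 q10-0->q12 q10-1->q2 q11-0->q9 q11-1->q2 q12-0->q9 q12-1->q4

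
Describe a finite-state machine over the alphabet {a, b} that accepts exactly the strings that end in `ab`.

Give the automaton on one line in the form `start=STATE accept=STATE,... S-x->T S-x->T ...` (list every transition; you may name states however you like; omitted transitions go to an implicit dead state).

Let each state record the length of the longest suffix of the input read so far that is also a prefix of `ab`. q1 means the last symbol is `a`; q2 means the last 2 symbols are `ab`. Accept only at q2, where the string currently ends in `ab`.
A 3-state machine:
        a   b  
>  q0   q1  q0 
   q1   q1  q2 
 * q2   q1  q0 
(> = start, * = accepting)

start=q0 accept=q2 q0-a->q1 q0-b->q0 q1-a->q1 q1-b->q2 q2-a->q1 q2-b->q0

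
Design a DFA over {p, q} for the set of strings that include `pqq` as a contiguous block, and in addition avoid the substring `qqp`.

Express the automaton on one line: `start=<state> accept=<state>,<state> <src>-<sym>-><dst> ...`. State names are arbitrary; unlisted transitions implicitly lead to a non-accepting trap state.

start=S0 accept=S5 S0-p->S1 S0-q->S2 S1-p->S1 S1-q->S3 S2-p->S1 S2-q->S4 S3-p->S1 S3-q->S5 S4-p->S4 S4-q->S4 S5-p->S4 S5-q->S5

Build one automaton per condition and run them in lockstep. One (4 states) tracks whether and how much of `pqq` has been seen; the other (4 states) tracks partial matches of the forbidden pattern `qqp`. Each combined state is a pair, one component from each; accept when both components accept. After merging equivalent states the machine shrinks.
With 6 states:
        p   q  
>  S0   S1  S2 
   S1   S1  S3 
   S2   S1  S4 
   S3   S1  S5 
   S4   S4  S4 
 * S5   S4  S5 
(> = start, * = accepting)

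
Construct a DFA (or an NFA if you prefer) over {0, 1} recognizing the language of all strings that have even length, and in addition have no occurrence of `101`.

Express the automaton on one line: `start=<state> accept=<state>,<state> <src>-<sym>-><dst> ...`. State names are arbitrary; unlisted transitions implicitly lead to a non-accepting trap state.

start=s0 accept=s0,s3,s4 s0-0->s1 s0-1->s2 s1-0->s0 s1-1->s3 s2-0->s4 s2-1->s3 s3-0->s5 s3-1->s2 s4-0->s1 s4-1->s6 s5-0->s0 s5-1->s7 s6-0->s7 s6-1->s7 s7-0->s6 s7-1->s6

Handle the two conditions separately and then intersect. One (2 states) tracks the input length modulo 2; the other (4 states) tracks partial matches of the forbidden pattern `101`. Each combined state is a pair, one component from each; accept when both components accept.
8 states suffice.
        0   1  
>* s0   s1  s2 
   s1   s0  s3 
   s2   s4  s3 
 * s3   s5  s2 
 * s4   s1  s6 
   s5   s0  s7 
   s6   s7  s7 
   s7   s6  s6 
(> = start, * = accepting)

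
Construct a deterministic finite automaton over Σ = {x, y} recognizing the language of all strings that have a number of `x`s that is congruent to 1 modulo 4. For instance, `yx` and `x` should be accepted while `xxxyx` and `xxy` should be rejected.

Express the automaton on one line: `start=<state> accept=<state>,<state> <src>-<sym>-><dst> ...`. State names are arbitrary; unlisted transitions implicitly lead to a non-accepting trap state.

start=s0 accept=s1 s0-x->s1 s0-y->s0 s1-x->s2 s1-y->s1 s2-x->s3 s2-y->s2 s3-x->s0 s3-y->s3

The only thing that matters is how many `x`s have appeared, reduced mod 4. Use one state per residue: s0 for 0, …, s3 for 3. Reading `x` moves to the next residue; anything else stays put. s1 is accepting.
        x   y  
>  s0   s1  s0 
 * s1   s2  s1 
   s2   s3  s2 
   s3   s0  s3 
(> = start, * = accepting)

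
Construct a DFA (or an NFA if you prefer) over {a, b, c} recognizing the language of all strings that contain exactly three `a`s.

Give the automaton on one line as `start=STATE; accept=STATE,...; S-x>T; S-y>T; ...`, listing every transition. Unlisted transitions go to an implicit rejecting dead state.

Count `a`s, saturating at 4: states q0 through q3 mean 0 through 3 `a`s seen; q4 means more than 3. Each `a` increments (capped at q4); other symbols loop. Accept from {q3}.
        a   b   c  
>  q0   q1  q0  q0 
   q1   q2  q1  q1 
   q2   q3  q2  q2 
 * q3   q4  q3  q3 
   q4   q4  q4  q4 
(> = start, * = accepting)

start=q0; accept=q3; q0-a>q1; q0-b>q0; q0-c>q0; q1-a>q2; q1-b>q1; q1-c>q1; q2-a>q3; q2-b>q2; q2-c>q2; q3-a>q4; q3-b>q3; q3-c>q3; q4-a>q4; q4-b>q4; q4-c>q4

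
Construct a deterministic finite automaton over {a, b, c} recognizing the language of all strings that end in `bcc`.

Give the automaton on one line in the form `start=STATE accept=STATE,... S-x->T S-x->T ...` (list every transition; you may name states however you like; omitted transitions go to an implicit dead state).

start=q0 accept=q3 q0-a->q0 q0-b->q1 q0-c->q0 q1-a->q0 q1-b->q1 q1-c->q2 q2-a->q0 q2-b->q1 q2-c->q3 q3-a->q0 q3-b->q1 q3-c->q0

Let each state record the length of the longest suffix of the input read so far that is also a prefix of `bcc`. q1 means the last symbol is `b`; q2 means the last 2 symbols are `bc`; q3 means the last 3 symbols are `bcc`. Accept only at q3, where the string currently ends in `bcc`.
4 states suffice.
        a   b   c  
>  q0   q0  q1  q0 
   q1   q0  q1  q2 
   q2   q0  q1  q3 
 * q3   q0  q1  q0 
(> = start, * = accepting)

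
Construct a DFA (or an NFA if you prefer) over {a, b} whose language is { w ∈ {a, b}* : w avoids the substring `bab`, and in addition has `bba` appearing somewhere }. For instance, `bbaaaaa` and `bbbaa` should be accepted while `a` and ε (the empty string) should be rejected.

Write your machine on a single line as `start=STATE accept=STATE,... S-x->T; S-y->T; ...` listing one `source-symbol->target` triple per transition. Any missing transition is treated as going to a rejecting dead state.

Run two small machines in parallel and take their product. The first has 4 states tracking partial matches of the forbidden pattern `bab`; the second has 4 states tracking whether and how much of `bba` has been seen. A product state is a pair (one from each), accepting exactly when both do.
          a    b  
>  q0     q0   q1 
   q1     q2   q3 
   q2     q0   q4 
   q3     q5   q3 
   q4     q6   q7 
 * q5     q8   q9 
   q6     q6   q4 
   q7     q9   q7 
 * q8     q8  q10 
   q9     q9   q9 
 * q10    q5  q10 
(> = start, * = accepting)

start=q0; accept=q5,q8,q10; q0-a->q0; q0-b->q1; q1-a->q2; q1-b->q3; q2-a->q0; q2-b->q4; q3-a->q5; q3-b->q3; q4-a->q6; q4-b->q7; q5-a->q8; q5-b->q9; q6-a->q6; q6-b->q4; q7-a->q9; q7-b->q7; q8-a->q8; q8-b->q10; q9-a->q9; q9-b->q9; q10-a->q5; q10-b->q10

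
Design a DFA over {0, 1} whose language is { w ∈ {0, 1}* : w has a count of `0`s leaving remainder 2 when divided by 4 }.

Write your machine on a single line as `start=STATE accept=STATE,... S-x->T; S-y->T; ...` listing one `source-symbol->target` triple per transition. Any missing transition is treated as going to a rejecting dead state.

The only thing that matters is how many `0`s have appeared, reduced mod 4. Use one state per residue: S0 for 0, …, S3 for 3. Reading `0` moves to the next residue; anything else stays put. S2 is accepting.
4 states suffice.
        0   1  
>  S0   S1  S0 
   S1   S2  S1 
 * S2   S3  S2 
   S3   S0  S3 
(> = start, * = accepting)

start=S0; accept=S2; S0-0->S1; S0-1->S0; S1-0->S2; S1-1->S1; S2-0->S3; S2-1->S2; S3-0->S0; S3-1->S3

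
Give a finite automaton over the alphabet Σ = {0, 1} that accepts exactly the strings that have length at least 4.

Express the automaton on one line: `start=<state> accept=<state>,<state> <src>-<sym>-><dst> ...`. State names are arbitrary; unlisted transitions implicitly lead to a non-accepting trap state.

We only need to distinguish lengths 0, 1, …, 4, and '>4'. Chain A → B → C → D → E → F on every symbol, with F looping. Accepting states: {E, F}.
With 6 states:
       0  1 
>  A   B  B 
   B   C  C 
   C   D  D 
   D   E  E 
 * E   F  F 
 * F   F  F 
(> = start, * = accepting)

start=A accept=E,F A-0->B A-1->B B-0->C B-1->C C-0->D C-1->D D-0->E D-1->E E-0->F E-1->F F-0->F F-1->F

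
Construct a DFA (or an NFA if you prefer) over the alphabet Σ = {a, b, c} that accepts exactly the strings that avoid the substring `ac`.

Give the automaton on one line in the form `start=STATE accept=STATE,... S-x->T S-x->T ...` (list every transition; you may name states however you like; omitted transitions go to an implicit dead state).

Track partial matches of the forbidden pattern `ac`. State s2 is a dead state reached once `ac` has occurred; every other state accepts. s0 means no part of `ac` is currently matched.
        a   b   c  
>* s0   s1  s0  s0 
 * s1   s1  s0  s2 
   s2   s2  s2  s2 
(> = start, * = accepting)

start=s0 accept=s0,s1 s0-a->s1 s0-b->s0 s0-c->s0 s1-a->s1 s1-b->s0 s1-c->s2 s2-a->s2 s2-b->s2 s2-c->s2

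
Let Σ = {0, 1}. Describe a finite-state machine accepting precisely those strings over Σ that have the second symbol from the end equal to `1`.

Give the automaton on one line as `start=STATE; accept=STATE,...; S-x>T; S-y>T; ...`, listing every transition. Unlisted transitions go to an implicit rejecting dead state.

A DFA must remember the last 2 symbols (since which symbol is second-to-last isn't known until the input ends). Use one state per possible window of the last ≤2 symbols; accept from those whose window starts with `1`.
        0   1  
>  s0   s1  s2 
   s1   s3  s4 
   s2   s5  s6 
   s3   s3  s4 
   s4   s5  s6 
 * s5   s3  s4 
 * s6   s5  s6 
(> = start, * = accepting)

start=s0; accept=s5,s6; s0-0>s1; s0-1>s2; s1-0>s3; s1-1>s4; s2-0>s5; s2-1>s6; s3-0>s3; s3-1>s4; s4-0>s5; s4-1>s6; s5-0>s3; s5-1>s4; s6-0>s5; s6-1>s6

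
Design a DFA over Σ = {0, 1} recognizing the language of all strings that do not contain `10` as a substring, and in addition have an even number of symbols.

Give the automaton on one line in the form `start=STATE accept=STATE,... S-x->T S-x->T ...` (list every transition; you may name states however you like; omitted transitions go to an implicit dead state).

start=s0 accept=s0,s3 s0-0->s1 s0-1->s2 s1-0->s0 s1-1->s3 s2-0->s4 s2-1->s3 s3-0->s5 s3-1->s2 s4-0->s5 s4-1->s5 s5-0->s4 s5-1->s4

Handle the two conditions separately and then intersect. The first has 3 states tracking partial matches of the forbidden pattern `10`; the second has 2 states tracking the input length modulo 2. A product state is a pair (one from each), accepting exactly when both do.
        0   1  
>* s0   s1  s2 
   s1   s0  s3 
   s2   s4  s3 
 * s3   s5  s2 
   s4   s5  s5 
   s5   s4  s4 
(> = start, * = accepting)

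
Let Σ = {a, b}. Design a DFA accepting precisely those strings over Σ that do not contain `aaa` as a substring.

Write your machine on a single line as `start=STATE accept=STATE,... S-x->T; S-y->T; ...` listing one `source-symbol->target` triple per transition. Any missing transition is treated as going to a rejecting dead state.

This is the complement of 'contains `aaa`'. Use the same substring-matching states — q0 through q3 holding how much of `aaa` has just been matched — but flip the accepting set: everything except the trap q3 accepts.
A 4-state machine:
        a   b  
>* q0   q1  q0 
 * q1   q2  q0 
 * q2   q3  q0 
   q3   q3  q3 
(> = start, * = accepting)

start=q0; accept=q0,q1,q2; q0-a->q1; q0-b->q0; q1-a->q2; q1-b->q0; q2-a->q3; q2-b->q0; q3-a->q3; q3-b->q3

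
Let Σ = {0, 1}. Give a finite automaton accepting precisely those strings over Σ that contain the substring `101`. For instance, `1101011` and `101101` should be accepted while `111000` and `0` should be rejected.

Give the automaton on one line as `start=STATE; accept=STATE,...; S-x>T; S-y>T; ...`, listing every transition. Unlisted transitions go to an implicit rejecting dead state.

States s0..s2 record the length of the longest prefix of `101` that matches the current input suffix. Reaching s3 means `101` has been seen, and we stay there forever. Accept from s3.
4 states suffice.
        0   1  
>  s0   s0  s1 
   s1   s2  s1 
   s2   s0  s3 
 * s3   s3  s3 
(> = start, * = accepting)

start=s0; accept=s3; s0-0>s0; s0-1>s1; s1-0>s2; s1-1>s1; s2-0>s0; s2-1>s3; s3-0>s3; s3-1>s3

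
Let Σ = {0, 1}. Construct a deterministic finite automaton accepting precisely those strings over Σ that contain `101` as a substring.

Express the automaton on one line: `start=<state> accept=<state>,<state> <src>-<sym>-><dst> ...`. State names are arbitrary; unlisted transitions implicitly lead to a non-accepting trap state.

Track how much of `101` has been matched so far: state q0 is no progress, q3 is the absorbing accept state reached once `101` has occurred. Intermediate states record partial matches; on a mismatch, fall back to the longest reusable overlap.
With 4 states:
        0   1  
>  q0   q0  q1 
   q1   q2  q1 
   q2   q0  q3 
 * q3   q3  q3 
(> = start, * = accepting)

start=q0 accept=q3 q0-0->q0 q0-1->q1 q1-0->q2 q1-1->q1 q2-0->q0 q2-1->q3 q3-0->q3 q3-1->q3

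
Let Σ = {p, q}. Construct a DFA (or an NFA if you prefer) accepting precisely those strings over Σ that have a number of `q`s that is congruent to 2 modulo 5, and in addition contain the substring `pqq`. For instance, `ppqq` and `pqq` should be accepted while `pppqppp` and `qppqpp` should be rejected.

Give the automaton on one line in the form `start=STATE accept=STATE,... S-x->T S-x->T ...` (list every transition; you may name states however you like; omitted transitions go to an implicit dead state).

start=S0 accept=S6 S0-p->S1 S0-q->S2 S1-p->S1 S1-q->S3 S2-p->S4 S2-q->S5 S3-p->S4 S3-q->S6 S4-p->S4 S4-q->S7 S5-p->S8 S5-q->S9 S6-p->S6 S6-q->S10 S7-p->S8 S7-q->S10 S8-p->S8 S8-q->S11 S9-p->S12 S9-q->S13 S10-p->S10 S10-q->S14 S11-p->S12 S11-q->S14 S12-p->S12 S12-q->S15 S13-p->S16 S13-q->S0 S14-p->S14 S14-q->S17 S15-p->S16 S15-q->S17 S16-p->S16 S16-q->S18 S17-p->S17 S17-q->S19 S18-p->S1 S18-q->S19 S19-p->S19 S19-q->S6

Build one automaton per condition and run them in lockstep. One (5 states) tracks the count of `q`s modulo 5; the other (4 states) tracks whether and how much of `pqq` has been seen. Each combined state is a pair, one component from each; accept when both components accept.
20 states suffice.
          p    q  
>  S0     S1   S2 
   S1     S1   S3 
   S2     S4   S5 
   S3     S4   S6 
   S4     S4   S7 
   S5     S8   S9 
 * S6     S6  S10 
   S7     S8  S10 
   S8     S8  S11 
   S9    S12  S13 
   S10   S10  S14 
   S11   S12  S14 
   S12   S12  S15 
   S13   S16   S0 
   S14   S14  S17 
   S15   S16  S17 
   S16   S16  S18 
   S17   S17  S19 
   S18    S1  S19 
   S19   S19   S6 
(> = start, * = accepting)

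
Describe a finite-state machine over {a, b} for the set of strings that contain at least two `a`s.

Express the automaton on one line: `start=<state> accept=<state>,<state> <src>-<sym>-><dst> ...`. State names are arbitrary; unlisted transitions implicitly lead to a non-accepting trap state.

Only the number of `a`s matters, and only up to 3. Make a chain q0 → q1 → q2 → q3 advanced by each `a` (with q3 absorbing); every other symbol self-loops. The accepting set is {q2, q3}.
A 4-state machine:
        a   b  
>  q0   q1  q0 
   q1   q2  q1 
 * q2   q3  q2 
 * q3   q3  q3 
(> = start, * = accepting)

start=q0 accept=q2,q3 q0-a->q1 q0-b->q0 q1-a->q2 q1-b->q1 q2-a->q3 q2-b->q2 q3-a->q3 q3-b->q3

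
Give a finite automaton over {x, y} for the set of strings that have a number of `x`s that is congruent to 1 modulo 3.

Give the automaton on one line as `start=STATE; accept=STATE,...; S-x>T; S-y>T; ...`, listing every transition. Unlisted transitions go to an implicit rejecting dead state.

start=A; accept=B; A-x>B; A-y>A; B-x>C; B-y>B; C-x>A; C-y>C

The only thing that matters is how many `x`s have appeared, reduced mod 3. Use one state per residue: A for 0, …, C for 2. Reading `x` moves to the next residue; anything else stays put. B is accepting.
With 3 states:
       x  y 
>  A   B  A 
 * B   C  B 
   C   A  C 
(> = start, * = accepting)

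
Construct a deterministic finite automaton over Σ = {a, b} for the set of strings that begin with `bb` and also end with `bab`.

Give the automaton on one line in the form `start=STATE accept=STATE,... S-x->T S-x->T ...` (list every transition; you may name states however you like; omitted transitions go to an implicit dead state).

start=s0 accept=s6 s0-a->s1 s0-b->s2 s1-a->s1 s1-b->s1 s2-a->s1 s2-b->s3 s3-a->s4 s3-b->s3 s4-a->s5 s4-b->s6 s5-a->s5 s5-b->s3 s6-a->s4 s6-b->s3

Run two small machines in parallel and take their product. The first has 4 states tracking whether the input so far still matches the prefix `bb`; the second has 4 states tracking how much of the suffix `bab` has currently been matched. A product state is a pair (one from each), accepting exactly when both do. Equivalent product states are then merged.
        a   b  
>  s0   s1  s2 
   s1   s1  s1 
   s2   s1  s3 
   s3   s4  s3 
   s4   s5  s6 
   s5   s5  s3 
 * s6   s4  s3 
(> = start, * = accepting)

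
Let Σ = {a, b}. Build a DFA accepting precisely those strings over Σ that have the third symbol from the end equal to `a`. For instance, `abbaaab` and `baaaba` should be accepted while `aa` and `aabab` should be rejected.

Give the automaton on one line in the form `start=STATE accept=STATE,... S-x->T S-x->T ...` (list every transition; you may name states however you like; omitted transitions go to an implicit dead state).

start=q0 accept=q7,q8,q9,q10 q0-a->q1 q0-b->q2 q1-a->q3 q1-b->q4 q2-a->q5 q2-b->q6 q3-a->q7 q3-b->q8 q4-a->q9 q4-b->q10 q5-a->q11 q5-b->q12 q6-a->q13 q6-b->q14 q7-a->q7 q7-b->q8 q8-a->q9 q8-b->q10 q9-a->q11 q9-b->q12 q10-a->q13 q10-b->q14 q11-a->q7 q11-b->q8 q12-a->q9 q12-b->q10 q13-a->q11 q13-b->q12 q14-a->q13 q14-b->q14

Because acceptance depends on a position counted from the end, the machine has to buffer the most recent 3 symbols. Make each state the string of the last up-to-3 symbols read; on input `x` shift the window left and append `x`. Accept when the buffered window has length 3 and begins with `a`.
          a    b  
>  q0     q1   q2 
   q1     q3   q4 
   q2     q5   q6 
   q3     q7   q8 
   q4     q9  q10 
   q5    q11  q12 
   q6    q13  q14 
 * q7     q7   q8 
 * q8     q9  q10 
 * q9    q11  q12 
 * q10   q13  q14 
   q11    q7   q8 
   q12    q9  q10 
   q13   q11  q12 
   q14   q13  q14 
(> = start, * = accepting)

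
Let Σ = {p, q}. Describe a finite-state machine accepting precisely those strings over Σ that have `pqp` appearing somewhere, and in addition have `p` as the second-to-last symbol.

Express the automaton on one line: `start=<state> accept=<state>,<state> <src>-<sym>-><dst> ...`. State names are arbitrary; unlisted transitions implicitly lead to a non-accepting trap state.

Handle the two conditions separately and then intersect. The first has 4 states tracking whether and how much of `pqp` has been seen; the second has 7 states tracking the last 2 symbols read. A product state is a pair (one from each), accepting exactly when both do. Minimizing collapses redundant product states.
7 states suffice.
       p  q 
>  A   B  A 
   B   B  C 
   C   D  A 
   D   E  F 
 * E   E  F 
 * F   D  G 
   G   D  G 
(> = start, * = accepting)

start=A accept=E,F A-p->B A-q->A B-p->B B-q->C C-p->D C-q->A D-p->E D-q->F E-p->E E-q->F F-p->D F-q->G G-p->D G-q->G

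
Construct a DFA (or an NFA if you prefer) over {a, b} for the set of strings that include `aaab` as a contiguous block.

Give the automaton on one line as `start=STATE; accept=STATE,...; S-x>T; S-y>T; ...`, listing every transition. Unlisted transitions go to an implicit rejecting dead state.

States q0..q3 record the length of the longest prefix of `aaab` that matches the current input suffix. Reaching q4 means `aaab` has been seen, and we stay there forever. Accept from q4.
With 5 states:
        a   b  
>  q0   q1  q0 
   q1   q2  q0 
   q2   q3  q0 
   q3   q3  q4 
 * q4   q4  q4 
(> = start, * = accepting)

start=q0; accept=q4; q0-a>q1; q0-b>q0; q1-a>q2; q1-b>q0; q2-a>q3; q2-b>q0; q3-a>q3; q3-b>q4; q4-a>q4; q4-b>q4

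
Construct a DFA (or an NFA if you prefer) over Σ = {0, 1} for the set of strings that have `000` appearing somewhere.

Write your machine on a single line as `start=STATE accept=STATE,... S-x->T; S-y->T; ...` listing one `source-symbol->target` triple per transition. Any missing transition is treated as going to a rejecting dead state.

Track how much of `000` has been matched so far: state A is no progress, D is the absorbing accept state reached once `000` has occurred. Intermediate states record partial matches; on a mismatch, fall back to the longest reusable overlap.
       0  1 
>  A   B  A 
   B   C  A 
   C   D  A 
 * D   D  D 
(> = start, * = accepting)

start=A; accept=D; A-0->B; A-1->A; B-0->C; B-1->A; C-0->D; C-1->A; D-0->D; D-1->D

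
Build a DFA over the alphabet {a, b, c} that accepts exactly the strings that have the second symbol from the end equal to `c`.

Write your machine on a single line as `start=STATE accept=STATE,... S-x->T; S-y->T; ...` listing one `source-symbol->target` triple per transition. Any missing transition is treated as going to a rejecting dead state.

start=q0; accept=q10,q11,q12; q0-a->q1; q0-b->q2; q0-c->q3; q1-a->q4; q1-b->q5; q1-c->q6; q2-a->q7; q2-b->q8; q2-c->q9; q3-a->q10; q3-b->q11; q3-c->q12; q4-a->q4; q4-b->q5; q4-c->q6; q5-a->q7; q5-b->q8; q5-c->q9; q6-a->q10; q6-b->q11; q6-c->q12; q7-a->q4; q7-b->q5; q7-c->q6; q8-a->q7; q8-b->q8; q8-c->q9; q9-a->q10; q9-b->q11; q9-c->q12; q10-a->q4; q10-b->q5; q10-c->q6; q11-a->q7; q11-b->q8; q11-c->q9; q12-a->q10; q12-b->q11; q12-c->q12

Because acceptance depends on a position counted from the end, the machine has to buffer the most recent 2 symbols. Make each state the string of the last up-to-2 symbols read; on input `x` shift the window left and append `x`. Accept when the buffered window has length 2 and begins with `c`.
13 states suffice.
          a    b    c  
>  q0     q1   q2   q3 
   q1     q4   q5   q6 
   q2     q7   q8   q9 
   q3    q10  q11  q12 
   q4     q4   q5   q6 
   q5     q7   q8   q9 
   q6    q10  q11  q12 
   q7     q4   q5   q6 
   q8     q7   q8   q9 
   q9    q10  q11  q12 
 * q10    q4   q5   q6 
 * q11    q7   q8   q9 
 * q12   q10  q11  q12 
(> = start, * = accepting)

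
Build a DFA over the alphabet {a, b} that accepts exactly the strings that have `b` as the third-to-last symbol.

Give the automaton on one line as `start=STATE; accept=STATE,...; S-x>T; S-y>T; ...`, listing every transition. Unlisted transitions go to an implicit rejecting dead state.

A DFA must remember the last 3 symbols (since which symbol is third-to-last isn't known until the input ends). Use one state per possible window of the last ≤3 symbols; accept from those whose window starts with `b`.
A 15-state machine:
          a    b  
>  q0     q1   q2 
   q1     q3   q4 
   q2     q5   q6 
   q3     q7   q8 
   q4     q9  q10 
   q5    q11  q12 
   q6    q13  q14 
   q7     q7   q8 
   q8     q9  q10 
   q9    q11  q12 
   q10   q13  q14 
 * q11    q7   q8 
 * q12    q9  q10 
 * q13   q11  q12 
 * q14   q13  q14 
(> = start, * = accepting)

start=q0; accept=q11,q12,q13,q14; q0-a>q1; q0-b>q2; q1-a>q3; q1-b>q4; q2-a>q5; q2-b>q6; q3-a>q7; q3-b>q8; q4-a>q9; q4-b>q10; q5-a>q11; q5-b>q12; q6-a>q13; q6-b>q14; q7-a>q7; q7-b>q8; q8-a>q9; q8-b>q10; q9-a>q11; q9-b>q12; q10-a>q13; q10-b>q14; q11-a>q7; q11-b>q8; q12-a>q9; q12-b>q10; q13-a>q11; q13-b>q12; q14-a>q13; q14-b>q14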